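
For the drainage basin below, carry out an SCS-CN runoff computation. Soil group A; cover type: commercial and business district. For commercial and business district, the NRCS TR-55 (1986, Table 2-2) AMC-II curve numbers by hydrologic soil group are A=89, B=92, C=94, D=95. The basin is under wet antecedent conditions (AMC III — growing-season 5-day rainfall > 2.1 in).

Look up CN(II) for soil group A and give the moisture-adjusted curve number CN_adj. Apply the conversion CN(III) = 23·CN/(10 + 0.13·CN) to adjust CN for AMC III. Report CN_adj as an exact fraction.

NRCS table: commercial and business district, soil group A → CN(II) = 89
Adjust CN=89 to AMC III: 23·89/(10 + 0.13·89) → 2047 ÷ (2157/100) = 204700/2157 ≈ 94.900

CN_adj = 204700/2157 ≈ 94.900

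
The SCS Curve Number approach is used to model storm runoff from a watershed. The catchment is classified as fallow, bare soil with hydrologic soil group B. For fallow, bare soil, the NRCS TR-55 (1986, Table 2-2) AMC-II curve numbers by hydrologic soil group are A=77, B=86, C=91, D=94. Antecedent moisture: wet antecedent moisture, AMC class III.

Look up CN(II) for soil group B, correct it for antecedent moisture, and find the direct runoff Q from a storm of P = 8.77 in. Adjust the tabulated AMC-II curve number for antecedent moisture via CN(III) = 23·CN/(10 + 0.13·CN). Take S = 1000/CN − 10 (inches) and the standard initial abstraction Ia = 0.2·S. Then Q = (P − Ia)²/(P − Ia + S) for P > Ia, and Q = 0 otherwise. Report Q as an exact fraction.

NRCS table: fallow, bare soil, soil group B → CN(II) = 86
Wet (AMC III): CN(III) = 23·86/(10 + 0.13·86) = 1978/(1059/50) = 98900/1059 ≈ 93.390
S = 1000/(98900/1059) − 10 = 700/989 in ≈ 0.708 in
Ia = 0.2·(700/989) = 140/989 in ≈ 0.142 in
Since P=8.770 > Ia=0.142: effective rainfall P−Ia = 853353/98900 in
Runoff Q = (P−Ia)²/(P−Ia+S) = (8.628)²/(8.628+0.708) = 728211342609/91319611700 ≈ 7.974 in

Q = 728211342609/91319611700 in ≈ 7.974 in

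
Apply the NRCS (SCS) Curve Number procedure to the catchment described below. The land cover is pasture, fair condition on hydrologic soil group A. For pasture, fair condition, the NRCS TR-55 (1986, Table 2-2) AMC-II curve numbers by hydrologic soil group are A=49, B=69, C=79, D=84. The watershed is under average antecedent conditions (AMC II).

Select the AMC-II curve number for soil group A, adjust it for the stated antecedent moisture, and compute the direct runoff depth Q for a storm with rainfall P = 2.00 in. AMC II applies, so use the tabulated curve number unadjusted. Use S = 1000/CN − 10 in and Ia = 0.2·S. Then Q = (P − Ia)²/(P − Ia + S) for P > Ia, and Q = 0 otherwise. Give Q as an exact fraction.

Q = 0 in ≈ 0.000 in

NRCS table: pasture, fair condition, soil group A → CN(II) = 49
AMC II — tabulated CN = 49 applies directly.
S = 1000/49 − 10 = 510/49 in ≈ 10.408 in
Initial abstraction Ia = S/5 = (510/49)/5 = 102/49 ≈ 2.082 in
P = 2.000 ≤ Ia = 2.082 in: entire storm abstracted, Q = 0.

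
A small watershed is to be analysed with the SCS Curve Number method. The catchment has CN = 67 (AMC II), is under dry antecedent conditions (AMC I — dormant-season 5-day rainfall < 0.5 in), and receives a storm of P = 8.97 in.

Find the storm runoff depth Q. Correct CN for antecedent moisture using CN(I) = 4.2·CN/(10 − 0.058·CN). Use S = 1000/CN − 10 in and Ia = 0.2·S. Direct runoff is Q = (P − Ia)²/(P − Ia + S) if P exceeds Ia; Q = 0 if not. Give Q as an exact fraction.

Q = 96530140249/40366501700 in ≈ 2.391 in

CN(I) from CN(II)=67: (4.2·67)/(10 − 0.058·67) = 46900/1019 ≈ 46.026
S = 1000/(46900/1019) − 10 = 5500/469 in ≈ 11.727 in
Ia = 0.2S: 0.2·11.727 = 2.345 in (exactly 1100/469)
Excess rainfall: 8.970 − 2.345 = 6.625 in; P > Ia so Q > 0
Q = (310693/46900)²/((310693/46900) + 5500/469) = (96530140249/2199610000)/(860693/46900) = 96530140249/40366501700 in ≈ 2.391 in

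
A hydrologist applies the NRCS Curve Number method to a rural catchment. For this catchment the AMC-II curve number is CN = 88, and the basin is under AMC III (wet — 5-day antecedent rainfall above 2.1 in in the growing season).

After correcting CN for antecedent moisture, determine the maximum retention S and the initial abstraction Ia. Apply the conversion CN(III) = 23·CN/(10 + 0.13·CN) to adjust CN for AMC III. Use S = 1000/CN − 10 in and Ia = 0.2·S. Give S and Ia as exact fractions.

S = 150/253 in ≈ 0.593 in; Ia = 30/253 in ≈ 0.119 in

Wet (AMC III): CN(III) = 23·88/(10 + 0.13·88) = 2024/(536/25) = 6325/67 ≈ 94.403
Max retention: S = 1000/(6325/67) − 10 = 150/253 in (≈ 0.593 in)
Ia = 0.2S: 0.2·0.593 = 0.119 in (exactly 30/253)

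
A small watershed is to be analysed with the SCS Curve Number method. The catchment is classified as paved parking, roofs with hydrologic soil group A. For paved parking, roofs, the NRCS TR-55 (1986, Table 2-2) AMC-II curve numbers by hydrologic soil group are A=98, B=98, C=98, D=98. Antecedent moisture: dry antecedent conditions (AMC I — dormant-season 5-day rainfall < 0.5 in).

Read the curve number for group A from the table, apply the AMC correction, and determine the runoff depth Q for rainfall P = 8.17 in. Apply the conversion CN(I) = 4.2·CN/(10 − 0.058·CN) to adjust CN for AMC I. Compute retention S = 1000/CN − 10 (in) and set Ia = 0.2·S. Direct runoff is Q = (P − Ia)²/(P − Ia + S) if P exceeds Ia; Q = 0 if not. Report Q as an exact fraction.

NRCS table: paved parking, roofs, soil group A → CN(II) = 98
Dry (AMC I): CN(I) = 4.2·98/(10 − 0.058·98) = (2058/5)/(1079/250) = 102900/1079 ≈ 95.366
S = 1000/(102900/1079) − 10 = 500/1029 in ≈ 0.486 in
Initial abstraction Ia = S/5 = (500/1029)/5 = 100/1029 ≈ 0.097 in
P − Ia = 8.170 − 0.097 = 830693/102900 ≈ 8.073 in (> 0, runoff occurs)
Q: (830693/102900)² ÷ (880693/102900) = 690050860249/90623309700 in (≈ 7.614 in)

Q = 690050860249/90623309700 in ≈ 7.614 in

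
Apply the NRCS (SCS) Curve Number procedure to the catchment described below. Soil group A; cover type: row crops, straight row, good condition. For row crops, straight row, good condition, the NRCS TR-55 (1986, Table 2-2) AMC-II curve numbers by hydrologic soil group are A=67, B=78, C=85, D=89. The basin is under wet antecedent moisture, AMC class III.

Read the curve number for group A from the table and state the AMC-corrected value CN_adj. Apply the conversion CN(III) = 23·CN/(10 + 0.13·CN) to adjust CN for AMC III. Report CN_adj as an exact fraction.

NRCS table: row crops, straight row, good condition, soil group A → CN(II) = 67
Wet (AMC III): CN(III) = 23·67/(10 + 0.13·67) = 1541/(1871/100) = 154100/1871 ≈ 82.362

CN_adj = 154100/1871 ≈ 82.362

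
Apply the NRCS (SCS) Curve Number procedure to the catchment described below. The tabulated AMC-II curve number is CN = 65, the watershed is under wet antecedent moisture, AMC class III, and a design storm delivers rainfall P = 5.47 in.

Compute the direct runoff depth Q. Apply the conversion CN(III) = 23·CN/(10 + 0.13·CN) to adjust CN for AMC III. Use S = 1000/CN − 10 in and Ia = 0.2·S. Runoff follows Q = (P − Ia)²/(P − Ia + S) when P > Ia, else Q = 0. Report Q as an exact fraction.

Q = 22366099809/6564634700 in ≈ 3.407 in

CN(III) from CN(II)=65: (23·65)/(10 + 0.13·65) = 29900/369 ≈ 81.030
S = 1000/(29900/369) − 10 = 700/299 in ≈ 2.341 in
Initial abstraction Ia = S/5 = (700/299)/5 = 140/299 ≈ 0.468 in
Since P=5.470 > Ia=0.468: effective rainfall P−Ia = 149553/29900 in
Q: (149553/29900)² ÷ (219553/29900) = 22366099809/6564634700 in (≈ 3.407 in)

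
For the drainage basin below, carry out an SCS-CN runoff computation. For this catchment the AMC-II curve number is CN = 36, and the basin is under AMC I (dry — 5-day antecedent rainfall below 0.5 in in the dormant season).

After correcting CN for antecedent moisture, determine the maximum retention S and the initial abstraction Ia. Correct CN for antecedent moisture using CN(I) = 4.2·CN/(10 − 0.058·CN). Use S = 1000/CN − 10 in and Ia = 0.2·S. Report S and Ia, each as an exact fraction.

S = 8000/189 in ≈ 42.328 in; Ia = 1600/189 in ≈ 8.466 in

CN(I) from CN(II)=36: (4.2·36)/(10 − 0.058·36) = 18900/989 ≈ 19.110
Retention S: 1000/CN − 10 with CN=19.110 → S = 8000/189 ≈ 42.328 in
Ia = 0.2·(8000/189) = 1600/189 in ≈ 8.466 in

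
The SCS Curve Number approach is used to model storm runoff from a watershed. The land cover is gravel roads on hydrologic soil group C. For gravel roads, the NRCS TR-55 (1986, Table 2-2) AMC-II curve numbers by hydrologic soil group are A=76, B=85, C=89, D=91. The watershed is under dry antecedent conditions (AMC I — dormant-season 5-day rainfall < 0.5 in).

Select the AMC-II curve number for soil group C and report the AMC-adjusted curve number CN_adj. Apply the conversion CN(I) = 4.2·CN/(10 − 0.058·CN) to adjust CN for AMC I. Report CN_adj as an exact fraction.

CN_adj = 186900/2419 ≈ 77.263

NRCS table: gravel roads, soil group C → CN(II) = 89
CN(I) from CN(II)=89: (4.2·89)/(10 − 0.058·89) = 186900/2419 ≈ 77.263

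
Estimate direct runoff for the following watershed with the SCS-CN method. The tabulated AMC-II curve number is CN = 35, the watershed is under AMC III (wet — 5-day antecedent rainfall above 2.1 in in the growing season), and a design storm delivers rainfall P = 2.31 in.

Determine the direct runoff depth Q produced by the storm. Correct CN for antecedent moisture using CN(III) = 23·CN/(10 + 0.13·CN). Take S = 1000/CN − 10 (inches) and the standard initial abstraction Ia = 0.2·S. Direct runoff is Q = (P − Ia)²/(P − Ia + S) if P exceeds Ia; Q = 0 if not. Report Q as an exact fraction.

Q = 125238481/2273175100 in ≈ 0.055 in

Adjust CN=35 to AMC III: 23·35/(10 + 0.13·35) → 805 ÷ (291/20) = 16100/291 ≈ 55.326
S = 1000/(16100/291) − 10 = 1300/161 in ≈ 8.075 in
Ia = 0.2S: 0.2·8.075 = 1.615 in (exactly 260/161)
P − Ia = 2.310 − 1.615 = 11191/16100 ≈ 0.695 in (> 0, runoff occurs)
Q = (11191/16100)²/((11191/16100) + 1300/161) = (125238481/259210000)/(141191/16100) = 125238481/2273175100 in ≈ 0.055 in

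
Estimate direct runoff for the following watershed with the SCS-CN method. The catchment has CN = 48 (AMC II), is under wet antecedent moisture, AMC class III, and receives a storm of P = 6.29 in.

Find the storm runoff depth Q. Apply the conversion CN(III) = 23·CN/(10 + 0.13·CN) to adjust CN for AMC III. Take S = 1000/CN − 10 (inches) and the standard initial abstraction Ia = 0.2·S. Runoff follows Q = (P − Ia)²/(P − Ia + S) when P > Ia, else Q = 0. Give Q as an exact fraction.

CN(III) from CN(II)=48: (23·48)/(10 + 0.13·48) = 13800/203 ≈ 67.980
S = 1000/(13800/203) − 10 = 325/69 in ≈ 4.710 in
Initial abstraction Ia = S/5 = (325/69)/5 = 65/69 ≈ 0.942 in
Since P=6.290 > Ia=0.942: effective rainfall P−Ia = 36901/6900 in
Q = (36901/6900)²/((36901/6900) + 325/69) = (1361683801/47610000)/(69401/6900) = 1361683801/478866900 in ≈ 2.844 in

Q = 1361683801/478866900 in ≈ 2.844 in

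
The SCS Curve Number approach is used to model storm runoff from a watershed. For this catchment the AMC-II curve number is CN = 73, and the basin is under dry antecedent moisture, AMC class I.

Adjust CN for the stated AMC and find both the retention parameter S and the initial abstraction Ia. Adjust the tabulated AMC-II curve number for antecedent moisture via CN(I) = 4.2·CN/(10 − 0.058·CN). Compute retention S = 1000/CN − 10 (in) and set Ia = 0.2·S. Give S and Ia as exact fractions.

Dry (AMC I): CN(I) = 4.2·73/(10 − 0.058·73) = (1533/5)/(2883/500) = 51100/961 ≈ 53.174
Retention S: 1000/CN − 10 with CN=53.174 → S = 4500/511 ≈ 8.806 in
Ia = 0.2S: 0.2·8.806 = 1.761 in (exactly 900/511)

S = 4500/511 in ≈ 8.806 in; Ia = 900/511 in ≈ 1.761 in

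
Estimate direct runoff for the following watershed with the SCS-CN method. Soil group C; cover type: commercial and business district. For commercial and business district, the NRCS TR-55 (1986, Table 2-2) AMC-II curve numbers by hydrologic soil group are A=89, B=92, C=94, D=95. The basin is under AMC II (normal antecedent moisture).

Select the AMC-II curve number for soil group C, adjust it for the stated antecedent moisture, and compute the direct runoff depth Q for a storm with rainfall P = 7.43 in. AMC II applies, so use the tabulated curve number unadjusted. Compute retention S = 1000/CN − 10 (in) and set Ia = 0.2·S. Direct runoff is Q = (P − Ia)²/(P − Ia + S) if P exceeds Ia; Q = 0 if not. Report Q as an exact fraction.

Q = 1177931041/175408700 in ≈ 6.715 in

NRCS table: commercial and business district, soil group C → CN(II) = 94
Average conditions: CN = 94 (no AMC adjustment).
S = 1000/94 − 10 = 30/47 in ≈ 0.638 in
Ia = 0.2·(30/47) = 6/47 in ≈ 0.128 in
Since P=7.430 > Ia=0.128: effective rainfall P−Ia = 34321/4700 in
Q = (34321/4700)²/((34321/4700) + 30/47) = (1177931041/22090000)/(37321/4700) = 1177931041/175408700 in ≈ 6.715 in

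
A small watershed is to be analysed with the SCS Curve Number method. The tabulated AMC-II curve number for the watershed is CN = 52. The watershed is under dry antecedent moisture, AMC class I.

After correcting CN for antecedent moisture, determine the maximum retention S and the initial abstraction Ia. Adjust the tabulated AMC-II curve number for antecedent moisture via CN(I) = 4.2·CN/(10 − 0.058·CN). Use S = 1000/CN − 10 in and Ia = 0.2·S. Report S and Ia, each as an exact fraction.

Dry (AMC I): CN(I) = 4.2·52/(10 − 0.058·52) = (1092/5)/(873/125) = 9100/291 ≈ 31.271
Retention S: 1000/CN − 10 with CN=31.271 → S = 2000/91 ≈ 21.978 in
Ia = 0.2S: 0.2·21.978 = 4.396 in (exactly 400/91)

S = 2000/91 in ≈ 21.978 in; Ia = 400/91 in ≈ 4.396 in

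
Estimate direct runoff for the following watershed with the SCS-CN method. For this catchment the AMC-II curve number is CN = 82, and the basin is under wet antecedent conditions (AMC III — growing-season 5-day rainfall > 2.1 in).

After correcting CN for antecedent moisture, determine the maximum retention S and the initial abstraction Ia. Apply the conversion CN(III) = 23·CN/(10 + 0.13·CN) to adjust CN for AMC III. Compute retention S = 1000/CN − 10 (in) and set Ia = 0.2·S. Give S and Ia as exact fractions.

S = 900/943 in ≈ 0.954 in; Ia = 180/943 in ≈ 0.191 in

CN(III) from CN(II)=82: (23·82)/(10 + 0.13·82) = 94300/1033 ≈ 91.288
Max retention: S = 1000/(94300/1033) − 10 = 900/943 in (≈ 0.954 in)
Initial abstraction Ia = S/5 = (900/943)/5 = 180/943 ≈ 0.191 in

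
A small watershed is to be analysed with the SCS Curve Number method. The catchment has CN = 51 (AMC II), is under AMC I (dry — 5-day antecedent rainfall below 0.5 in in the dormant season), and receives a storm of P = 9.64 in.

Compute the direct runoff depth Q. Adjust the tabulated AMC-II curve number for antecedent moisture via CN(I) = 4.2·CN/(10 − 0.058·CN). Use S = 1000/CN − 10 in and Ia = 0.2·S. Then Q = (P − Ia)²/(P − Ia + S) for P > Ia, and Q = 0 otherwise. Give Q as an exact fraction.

Adjust CN=51 to AMC I: 4.2·51/(10 − 0.058·51) → (1071/5) ÷ (3521/500) = 15300/503 ≈ 30.417
S = 1000/(15300/503) − 10 = 3500/153 in ≈ 22.876 in
Initial abstraction Ia = S/5 = (3500/153)/5 = 700/153 ≈ 4.575 in
Since P=9.640 > Ia=4.575: effective rainfall P−Ia = 19373/3825 in
Runoff Q = (P−Ia)²/(P−Ia+S) = (5.065)²/(5.065+22.876) = 375313129/408789225 ≈ 0.918 in

Q = 375313129/408789225 in ≈ 0.918 in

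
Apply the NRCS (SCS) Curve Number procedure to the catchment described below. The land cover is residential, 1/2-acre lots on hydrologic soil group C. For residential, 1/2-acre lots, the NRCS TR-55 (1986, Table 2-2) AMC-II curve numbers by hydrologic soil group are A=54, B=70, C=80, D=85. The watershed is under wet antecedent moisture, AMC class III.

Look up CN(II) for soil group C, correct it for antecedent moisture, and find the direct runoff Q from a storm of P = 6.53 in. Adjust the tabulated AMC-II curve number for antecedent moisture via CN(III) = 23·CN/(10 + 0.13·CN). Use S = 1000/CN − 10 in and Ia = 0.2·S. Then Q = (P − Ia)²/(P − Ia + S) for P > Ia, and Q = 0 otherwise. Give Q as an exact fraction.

NRCS table: residential, 1/2-acre lots, soil group C → CN(II) = 80
Adjust CN=80 to AMC III: 23·80/(10 + 0.13·80) → 1840 ÷ (102/5) = 4600/51 ≈ 90.196
Retention S: 1000/CN − 10 with CN=90.196 → S = 25/23 ≈ 1.087 in
Initial abstraction Ia = S/5 = (25/23)/5 = 5/23 ≈ 0.217 in
Since P=6.530 > Ia=0.217: effective rainfall P−Ia = 14519/2300 in
Runoff Q = (P−Ia)²/(P−Ia+S) = (6.313)²/(6.313+1.087) = 210801361/39143700 ≈ 5.385 in

Q = 210801361/39143700 in ≈ 5.385 in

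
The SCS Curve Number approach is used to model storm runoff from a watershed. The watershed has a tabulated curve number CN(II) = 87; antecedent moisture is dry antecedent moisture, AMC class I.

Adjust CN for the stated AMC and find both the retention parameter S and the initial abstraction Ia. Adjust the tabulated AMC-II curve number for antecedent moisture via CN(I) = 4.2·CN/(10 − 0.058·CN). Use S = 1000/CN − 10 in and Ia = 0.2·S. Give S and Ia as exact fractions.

S = 6500/1827 in ≈ 3.558 in; Ia = 1300/1827 in ≈ 0.712 in

Dry (AMC I): CN(I) = 4.2·87/(10 − 0.058·87) = (1827/5)/(2477/500) = 182700/2477 ≈ 73.759
Max retention: S = 1000/(182700/2477) − 10 = 6500/1827 in (≈ 3.558 in)
Initial abstraction Ia = S/5 = (6500/1827)/5 = 1300/1827 ≈ 0.712 in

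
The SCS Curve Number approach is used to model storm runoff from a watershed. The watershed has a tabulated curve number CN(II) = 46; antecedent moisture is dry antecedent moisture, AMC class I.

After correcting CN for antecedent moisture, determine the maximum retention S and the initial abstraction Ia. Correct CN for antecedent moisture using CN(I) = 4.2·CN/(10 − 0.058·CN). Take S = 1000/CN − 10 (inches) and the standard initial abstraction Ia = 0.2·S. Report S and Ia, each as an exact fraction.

Adjust CN=46 to AMC I: 4.2·46/(10 − 0.058·46) → (966/5) ÷ (1833/250) = 16100/611 ≈ 26.350
S = 1000/(16100/611) − 10 = 4500/161 in ≈ 27.950 in
Ia = 0.2·(4500/161) = 900/161 in ≈ 5.590 in

S = 4500/161 in ≈ 27.950 in; Ia = 900/161 in ≈ 5.590 in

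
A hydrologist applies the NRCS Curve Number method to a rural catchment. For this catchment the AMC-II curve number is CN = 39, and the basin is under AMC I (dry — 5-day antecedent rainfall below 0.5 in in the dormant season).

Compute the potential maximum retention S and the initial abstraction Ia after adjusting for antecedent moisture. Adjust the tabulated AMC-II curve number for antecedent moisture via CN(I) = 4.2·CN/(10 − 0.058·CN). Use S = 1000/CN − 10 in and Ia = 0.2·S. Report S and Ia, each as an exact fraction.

S = 30500/819 in ≈ 37.241 in; Ia = 6100/819 in ≈ 7.448 in

Dry (AMC I): CN(I) = 4.2·39/(10 − 0.058·39) = (819/5)/(3869/500) = 81900/3869 ≈ 21.168
Retention S: 1000/CN − 10 with CN=21.168 → S = 30500/819 ≈ 37.241 in
Ia = 0.2S: 0.2·37.241 = 7.448 in (exactly 6100/819)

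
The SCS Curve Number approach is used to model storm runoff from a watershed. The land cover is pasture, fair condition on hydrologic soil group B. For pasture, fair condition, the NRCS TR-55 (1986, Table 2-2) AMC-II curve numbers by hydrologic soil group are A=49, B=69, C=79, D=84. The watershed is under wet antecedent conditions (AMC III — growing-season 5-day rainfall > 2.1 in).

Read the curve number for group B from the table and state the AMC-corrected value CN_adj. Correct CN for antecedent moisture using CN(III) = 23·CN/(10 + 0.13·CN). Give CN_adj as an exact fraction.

CN_adj = 158700/1897 ≈ 83.658

NRCS table: pasture, fair condition, soil group B → CN(II) = 69
Adjust CN=69 to AMC III: 23·69/(10 + 0.13·69) → 1587 ÷ (1897/100) = 158700/1897 ≈ 83.658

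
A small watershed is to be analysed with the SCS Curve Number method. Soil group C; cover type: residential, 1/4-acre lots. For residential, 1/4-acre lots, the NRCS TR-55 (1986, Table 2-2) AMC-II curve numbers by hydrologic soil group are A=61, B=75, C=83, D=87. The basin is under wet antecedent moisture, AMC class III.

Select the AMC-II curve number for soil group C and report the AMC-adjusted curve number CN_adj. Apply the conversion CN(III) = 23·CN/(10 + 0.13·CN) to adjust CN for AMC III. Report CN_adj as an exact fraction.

NRCS table: residential, 1/4-acre lots, soil group C → CN(II) = 83
CN(III) from CN(II)=83: (23·83)/(10 + 0.13·83) = 190900/2079 ≈ 91.823

CN_adj = 190900/2079 ≈ 91.823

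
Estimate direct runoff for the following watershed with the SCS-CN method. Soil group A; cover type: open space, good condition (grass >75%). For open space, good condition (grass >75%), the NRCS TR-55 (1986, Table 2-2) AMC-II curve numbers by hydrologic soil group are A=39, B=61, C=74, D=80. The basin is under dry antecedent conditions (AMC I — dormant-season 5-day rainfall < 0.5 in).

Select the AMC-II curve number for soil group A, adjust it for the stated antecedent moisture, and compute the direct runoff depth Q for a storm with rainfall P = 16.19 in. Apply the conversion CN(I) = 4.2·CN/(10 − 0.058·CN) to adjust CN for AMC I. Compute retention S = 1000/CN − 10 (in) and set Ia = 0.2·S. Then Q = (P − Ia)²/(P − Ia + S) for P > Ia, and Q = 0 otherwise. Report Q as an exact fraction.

NRCS table: open space, good condition (grass >75%), soil group A → CN(II) = 39
Adjust CN=39 to AMC I: 4.2·39/(10 − 0.058·39) → (819/5) ÷ (3869/500) = 81900/3869 ≈ 21.168
S = 1000/(81900/3869) − 10 = 30500/819 in ≈ 37.241 in
Ia = 0.2·(30500/819) = 6100/819 in ≈ 7.448 in
Since P=16.190 > Ia=7.448: effective rainfall P−Ia = 715961/81900 in
Q: (715961/81900)² ÷ (3765961/81900) = 512600153521/308432205900 in (≈ 1.662 in)

Q = 512600153521/308432205900 in ≈ 1.662 in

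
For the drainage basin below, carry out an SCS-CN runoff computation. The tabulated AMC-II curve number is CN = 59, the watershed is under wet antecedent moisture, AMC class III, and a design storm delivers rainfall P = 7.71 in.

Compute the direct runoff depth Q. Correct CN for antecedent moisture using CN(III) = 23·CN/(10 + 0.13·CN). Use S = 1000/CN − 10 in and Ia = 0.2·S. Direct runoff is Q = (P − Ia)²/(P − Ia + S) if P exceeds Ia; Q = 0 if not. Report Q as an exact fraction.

Q = 929772277009/186485317900 in ≈ 4.986 in

Adjust CN=59 to AMC III: 23·59/(10 + 0.13·59) → 1357 ÷ (1767/100) = 135700/1767 ≈ 76.797
Retention S: 1000/CN − 10 with CN=76.797 → S = 4100/1357 ≈ 3.021 in
Ia = 0.2S: 0.2·3.021 = 0.604 in (exactly 820/1357)
Excess rainfall: 7.710 − 0.604 = 7.106 in; P > Ia so Q > 0
Runoff Q = (P−Ia)²/(P−Ia+S) = (7.106)²/(7.106+3.021) = 929772277009/186485317900 ≈ 4.986 in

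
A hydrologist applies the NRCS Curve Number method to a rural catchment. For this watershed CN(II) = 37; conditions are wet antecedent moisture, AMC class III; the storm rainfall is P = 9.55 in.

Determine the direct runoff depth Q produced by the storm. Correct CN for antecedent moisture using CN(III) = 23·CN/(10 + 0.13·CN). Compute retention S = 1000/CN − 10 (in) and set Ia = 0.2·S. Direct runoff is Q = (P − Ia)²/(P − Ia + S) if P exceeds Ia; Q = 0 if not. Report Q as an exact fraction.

Q = 18862550281/4482063820 in ≈ 4.208 in

CN(III) from CN(II)=37: (23·37)/(10 + 0.13·37) = 85100/1481 ≈ 57.461
S = 1000/(85100/1481) − 10 = 6300/851 in ≈ 7.403 in
Ia = 0.2S: 0.2·7.403 = 1.481 in (exactly 1260/851)
P − Ia = 9.550 − 1.481 = 137341/17020 ≈ 8.069 in (> 0, runoff occurs)
Q: (137341/17020)² ÷ (263341/17020) = 18862550281/4482063820 in (≈ 4.208 in)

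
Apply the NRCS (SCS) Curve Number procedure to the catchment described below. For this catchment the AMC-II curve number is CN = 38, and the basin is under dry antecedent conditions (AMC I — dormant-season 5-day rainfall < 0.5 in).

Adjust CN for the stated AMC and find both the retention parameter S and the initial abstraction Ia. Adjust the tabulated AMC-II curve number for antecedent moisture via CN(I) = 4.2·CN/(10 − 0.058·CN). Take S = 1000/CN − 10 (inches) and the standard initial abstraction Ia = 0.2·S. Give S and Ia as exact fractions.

S = 15500/399 in ≈ 38.847 in; Ia = 3100/399 in ≈ 7.769 in

Adjust CN=38 to AMC I: 4.2·38/(10 − 0.058·38) → (798/5) ÷ (1949/250) = 39900/1949 ≈ 20.472
Retention S: 1000/CN − 10 with CN=20.472 → S = 15500/399 ≈ 38.847 in
Ia = 0.2·(15500/399) = 3100/399 in ≈ 7.769 in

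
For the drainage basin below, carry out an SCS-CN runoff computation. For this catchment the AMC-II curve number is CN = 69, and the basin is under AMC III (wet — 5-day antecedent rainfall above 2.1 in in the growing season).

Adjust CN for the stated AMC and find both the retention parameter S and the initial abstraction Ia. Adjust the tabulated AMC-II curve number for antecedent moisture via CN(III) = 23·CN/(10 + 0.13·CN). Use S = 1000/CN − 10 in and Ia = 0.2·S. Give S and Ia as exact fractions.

S = 3100/1587 in ≈ 1.953 in; Ia = 620/1587 in ≈ 0.391 in

Adjust CN=69 to AMC III: 23·69/(10 + 0.13·69) → 1587 ÷ (1897/100) = 158700/1897 ≈ 83.658
Max retention: S = 1000/(158700/1897) − 10 = 3100/1587 in (≈ 1.953 in)
Ia = 0.2S: 0.2·1.953 = 0.391 in (exactly 620/1587)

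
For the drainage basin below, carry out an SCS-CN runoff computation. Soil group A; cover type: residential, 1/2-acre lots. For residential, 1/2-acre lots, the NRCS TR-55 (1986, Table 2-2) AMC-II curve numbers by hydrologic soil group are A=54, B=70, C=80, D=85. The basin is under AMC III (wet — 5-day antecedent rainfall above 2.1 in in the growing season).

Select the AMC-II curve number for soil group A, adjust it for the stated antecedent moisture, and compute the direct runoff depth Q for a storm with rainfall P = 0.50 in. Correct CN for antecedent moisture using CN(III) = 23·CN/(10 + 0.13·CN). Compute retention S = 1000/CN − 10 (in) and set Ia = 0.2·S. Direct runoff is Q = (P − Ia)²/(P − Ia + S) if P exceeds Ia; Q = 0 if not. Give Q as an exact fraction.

Q = 0 in ≈ 0.000 in

NRCS table: residential, 1/2-acre lots, soil group A → CN(II) = 54
Wet (AMC III): CN(III) = 23·54/(10 + 0.13·54) = 1242/(851/50) = 2700/37 ≈ 72.973
Max retention: S = 1000/(2700/37) − 10 = 100/27 in (≈ 3.704 in)
Initial abstraction Ia = S/5 = (100/27)/5 = 20/27 ≈ 0.741 in
P = 0.500 ≤ Ia = 0.741 in: entire storm abstracted, Q = 0.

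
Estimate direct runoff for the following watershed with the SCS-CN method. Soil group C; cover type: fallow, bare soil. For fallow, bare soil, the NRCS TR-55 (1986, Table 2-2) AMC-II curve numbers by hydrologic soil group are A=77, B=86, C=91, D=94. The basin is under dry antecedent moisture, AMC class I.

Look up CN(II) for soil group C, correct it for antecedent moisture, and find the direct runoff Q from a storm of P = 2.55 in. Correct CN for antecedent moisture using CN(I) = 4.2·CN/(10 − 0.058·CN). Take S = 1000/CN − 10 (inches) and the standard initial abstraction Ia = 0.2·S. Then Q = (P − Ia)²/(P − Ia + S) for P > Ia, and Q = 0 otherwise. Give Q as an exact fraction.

Q = 233853723/239881460 in ≈ 0.975 in

NRCS table: fallow, bare soil, soil group C → CN(II) = 91
Dry (AMC I): CN(I) = 4.2·91/(10 − 0.058·91) = (1911/5)/(2361/500) = 63700/787 ≈ 80.940
S = 1000/(63700/787) − 10 = 1500/637 in ≈ 2.355 in
Ia = 0.2S: 0.2·2.355 = 0.471 in (exactly 300/637)
Since P=2.550 > Ia=0.471: effective rainfall P−Ia = 26487/12740 in
Q: (26487/12740)² ÷ (56487/12740) = 233853723/239881460 in (≈ 0.975 in)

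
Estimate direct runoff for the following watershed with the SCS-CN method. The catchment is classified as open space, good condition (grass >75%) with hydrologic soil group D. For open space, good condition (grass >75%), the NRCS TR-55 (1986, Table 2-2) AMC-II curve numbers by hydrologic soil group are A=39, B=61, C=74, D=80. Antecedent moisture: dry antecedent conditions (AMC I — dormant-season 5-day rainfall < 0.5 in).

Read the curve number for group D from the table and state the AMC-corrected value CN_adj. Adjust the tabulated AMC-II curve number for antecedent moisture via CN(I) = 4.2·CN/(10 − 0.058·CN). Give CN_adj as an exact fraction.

NRCS table: open space, good condition (grass >75%), soil group D → CN(II) = 80
Adjust CN=80 to AMC I: 4.2·80/(10 − 0.058·80) → 336 ÷ (134/25) = 4200/67 ≈ 62.687

CN_adj = 4200/67 ≈ 62.687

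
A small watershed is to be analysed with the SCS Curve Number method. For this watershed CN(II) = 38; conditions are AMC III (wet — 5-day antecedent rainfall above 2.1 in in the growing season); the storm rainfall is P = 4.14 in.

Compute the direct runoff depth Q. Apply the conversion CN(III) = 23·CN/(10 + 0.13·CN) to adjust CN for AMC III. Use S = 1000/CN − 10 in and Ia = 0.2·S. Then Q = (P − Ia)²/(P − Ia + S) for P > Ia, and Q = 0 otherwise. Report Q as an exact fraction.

Q = 3535372681/4685929150 in ≈ 0.754 in

Adjust CN=38 to AMC III: 23·38/(10 + 0.13·38) → 874 ÷ (747/50) = 43700/747 ≈ 58.501
Retention S: 1000/CN − 10 with CN=58.501 → S = 3100/437 ≈ 7.094 in
Ia = 0.2·(3100/437) = 620/437 in ≈ 1.419 in
Since P=4.140 > Ia=1.419: effective rainfall P−Ia = 59459/21850 in
Runoff Q = (P−Ia)²/(P−Ia+S) = (2.721)²/(2.721+7.094) = 3535372681/4685929150 ≈ 0.754 in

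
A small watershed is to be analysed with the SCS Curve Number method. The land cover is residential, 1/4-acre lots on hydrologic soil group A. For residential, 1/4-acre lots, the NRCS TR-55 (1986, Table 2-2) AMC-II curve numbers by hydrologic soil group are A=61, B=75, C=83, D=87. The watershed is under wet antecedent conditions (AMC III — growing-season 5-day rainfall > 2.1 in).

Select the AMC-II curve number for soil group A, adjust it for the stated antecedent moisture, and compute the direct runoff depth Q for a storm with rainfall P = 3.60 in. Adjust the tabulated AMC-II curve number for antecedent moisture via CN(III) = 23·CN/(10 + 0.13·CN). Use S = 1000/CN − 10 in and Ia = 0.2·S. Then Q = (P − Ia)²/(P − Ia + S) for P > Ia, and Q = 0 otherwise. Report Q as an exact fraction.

NRCS table: residential, 1/4-acre lots, soil group A → CN(II) = 61
Wet (AMC III): CN(III) = 23·61/(10 + 0.13·61) = 1403/(1793/100) = 140300/1793 ≈ 78.249
Max retention: S = 1000/(140300/1793) − 10 = 3900/1403 in (≈ 2.780 in)
Ia = 0.2S: 0.2·2.780 = 0.556 in (exactly 780/1403)
Excess rainfall: 3.600 − 0.556 = 3.044 in; P > Ia so Q > 0
Runoff Q = (P−Ia)²/(P−Ia+S) = (3.044)²/(3.044+2.780) = 75998886/47765135 ≈ 1.591 in

Q = 75998886/47765135 in ≈ 1.591 in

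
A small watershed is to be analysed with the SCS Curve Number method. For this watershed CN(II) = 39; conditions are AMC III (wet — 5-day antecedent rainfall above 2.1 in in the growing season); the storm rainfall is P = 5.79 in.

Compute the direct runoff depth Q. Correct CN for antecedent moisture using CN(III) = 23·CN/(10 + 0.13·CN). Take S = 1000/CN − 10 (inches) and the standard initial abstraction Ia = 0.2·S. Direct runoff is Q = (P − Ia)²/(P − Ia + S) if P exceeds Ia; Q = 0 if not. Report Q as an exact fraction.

Q = 157897353769/90360461100 in ≈ 1.747 in

Wet (AMC III): CN(III) = 23·39/(10 + 0.13·39) = 897/(1507/100) = 89700/1507 ≈ 59.522
Retention S: 1000/CN − 10 with CN=59.522 → S = 6100/897 ≈ 6.800 in
Initial abstraction Ia = S/5 = (6100/897)/5 = 1220/897 ≈ 1.360 in
Excess rainfall: 5.790 − 1.360 = 4.430 in; P > Ia so Q > 0
Runoff Q = (P−Ia)²/(P−Ia+S) = (4.430)²/(4.430+6.800) = 157897353769/90360461100 ≈ 1.747 in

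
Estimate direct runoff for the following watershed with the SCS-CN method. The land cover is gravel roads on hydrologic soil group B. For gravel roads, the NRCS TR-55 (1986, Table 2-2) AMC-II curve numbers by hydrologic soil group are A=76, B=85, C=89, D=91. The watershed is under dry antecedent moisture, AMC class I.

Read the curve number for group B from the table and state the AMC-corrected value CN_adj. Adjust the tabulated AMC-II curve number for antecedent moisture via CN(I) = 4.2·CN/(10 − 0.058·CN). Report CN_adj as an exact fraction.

NRCS table: gravel roads, soil group B → CN(II) = 85
Dry (AMC I): CN(I) = 4.2·85/(10 − 0.058·85) = 357/(507/100) = 11900/169 ≈ 70.414

CN_adj = 11900/169 ≈ 70.414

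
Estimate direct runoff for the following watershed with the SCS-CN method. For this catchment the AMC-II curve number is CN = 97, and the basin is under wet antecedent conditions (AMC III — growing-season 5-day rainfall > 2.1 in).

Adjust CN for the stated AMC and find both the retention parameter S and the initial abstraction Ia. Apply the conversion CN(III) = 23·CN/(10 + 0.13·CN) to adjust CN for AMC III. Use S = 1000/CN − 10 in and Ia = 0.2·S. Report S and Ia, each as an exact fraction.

Wet (AMC III): CN(III) = 23·97/(10 + 0.13·97) = 2231/(2261/100) = 223100/2261 ≈ 98.673
S = 1000/(223100/2261) − 10 = 300/2231 in ≈ 0.134 in
Ia = 0.2S: 0.2·0.134 = 0.027 in (exactly 60/2231)

S = 300/2231 in ≈ 0.134 in; Ia = 60/2231 in ≈ 0.027 in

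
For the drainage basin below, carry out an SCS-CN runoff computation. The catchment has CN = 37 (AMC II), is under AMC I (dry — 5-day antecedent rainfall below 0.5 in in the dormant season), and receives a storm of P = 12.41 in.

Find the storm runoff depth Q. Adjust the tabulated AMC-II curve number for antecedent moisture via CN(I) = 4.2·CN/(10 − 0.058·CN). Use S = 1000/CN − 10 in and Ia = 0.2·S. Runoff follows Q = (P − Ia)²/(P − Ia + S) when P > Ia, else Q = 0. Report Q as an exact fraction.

CN(I) from CN(II)=37: (4.2·37)/(10 − 0.058·37) = 3700/187 ≈ 19.786
S = 1000/(3700/187) − 10 = 1500/37 in ≈ 40.541 in
Initial abstraction Ia = S/5 = (1500/37)/5 = 300/37 ≈ 8.108 in
P − Ia = 12.410 − 8.108 = 15917/3700 ≈ 4.302 in (> 0, runoff occurs)
Runoff Q = (P−Ia)²/(P−Ia+S) = (4.302)²/(4.302+40.541) = 253350889/613892900 ≈ 0.413 in

Q = 253350889/613892900 in ≈ 0.413 in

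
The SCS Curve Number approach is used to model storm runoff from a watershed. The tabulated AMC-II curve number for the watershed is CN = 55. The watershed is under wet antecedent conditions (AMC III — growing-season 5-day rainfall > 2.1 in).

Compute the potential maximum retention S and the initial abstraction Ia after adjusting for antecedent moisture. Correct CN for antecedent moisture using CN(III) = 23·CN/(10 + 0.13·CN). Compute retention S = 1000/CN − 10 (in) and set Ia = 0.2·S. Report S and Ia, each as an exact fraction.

Wet (AMC III): CN(III) = 23·55/(10 + 0.13·55) = 1265/(343/20) = 25300/343 ≈ 73.761
Retention S: 1000/CN − 10 with CN=73.761 → S = 900/253 ≈ 3.557 in
Ia = 0.2S: 0.2·3.557 = 0.711 in (exactly 180/253)

S = 900/253 in ≈ 3.557 in; Ia = 180/253 in ≈ 0.711 in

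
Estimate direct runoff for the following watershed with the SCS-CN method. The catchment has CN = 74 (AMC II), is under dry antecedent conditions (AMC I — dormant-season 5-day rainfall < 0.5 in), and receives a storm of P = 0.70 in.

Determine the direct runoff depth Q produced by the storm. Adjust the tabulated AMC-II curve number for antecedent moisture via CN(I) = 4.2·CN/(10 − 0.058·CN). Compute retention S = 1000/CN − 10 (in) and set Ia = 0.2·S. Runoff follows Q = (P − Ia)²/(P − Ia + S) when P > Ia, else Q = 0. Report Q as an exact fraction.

Q = 0 in ≈ 0.000 in

Dry (AMC I): CN(I) = 4.2·74/(10 − 0.058·74) = (1554/5)/(1427/250) = 77700/1427 ≈ 54.450
Max retention: S = 1000/(77700/1427) − 10 = 6500/777 in (≈ 8.366 in)
Ia = 0.2S: 0.2·8.366 = 1.673 in (exactly 1300/777)
P = 0.700 ≤ Ia = 1.673 in: entire storm abstracted, Q = 0.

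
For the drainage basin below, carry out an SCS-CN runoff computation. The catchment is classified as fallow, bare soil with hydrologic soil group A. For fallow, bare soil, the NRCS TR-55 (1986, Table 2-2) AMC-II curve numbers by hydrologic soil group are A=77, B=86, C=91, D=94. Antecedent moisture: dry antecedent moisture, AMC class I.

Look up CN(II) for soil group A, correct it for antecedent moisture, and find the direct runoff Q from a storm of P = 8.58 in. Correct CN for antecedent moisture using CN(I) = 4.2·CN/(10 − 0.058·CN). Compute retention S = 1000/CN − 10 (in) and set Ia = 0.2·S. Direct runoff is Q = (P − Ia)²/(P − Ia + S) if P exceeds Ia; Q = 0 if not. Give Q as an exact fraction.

NRCS table: fallow, bare soil, soil group A → CN(II) = 77
CN(I) from CN(II)=77: (4.2·77)/(10 − 0.058·77) = 161700/2767 ≈ 58.439
Retention S: 1000/CN − 10 with CN=58.439 → S = 11500/1617 ≈ 7.112 in
Ia = 0.2S: 0.2·7.112 = 1.422 in (exactly 2300/1617)
Since P=8.580 > Ia=1.422: effective rainfall P−Ia = 578693/80850 in
Q = (578693/80850)²/((578693/80850) + 11500/1617) = (334885588249/6536722500)/(1153693/80850) = 334885588249/93276079050 in ≈ 3.590 in

Q = 334885588249/93276079050 in ≈ 3.590 in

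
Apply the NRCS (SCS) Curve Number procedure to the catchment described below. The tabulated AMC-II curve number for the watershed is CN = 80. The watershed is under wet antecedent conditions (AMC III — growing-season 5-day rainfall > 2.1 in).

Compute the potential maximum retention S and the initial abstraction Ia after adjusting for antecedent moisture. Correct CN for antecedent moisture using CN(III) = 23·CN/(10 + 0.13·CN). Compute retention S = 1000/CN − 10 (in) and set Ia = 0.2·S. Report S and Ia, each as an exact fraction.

S = 25/23 in ≈ 1.087 in; Ia = 5/23 in ≈ 0.217 in

Adjust CN=80 to AMC III: 23·80/(10 + 0.13·80) → 1840 ÷ (102/5) = 4600/51 ≈ 90.196
S = 1000/(4600/51) − 10 = 25/23 in ≈ 1.087 in
Initial abstraction Ia = S/5 = (25/23)/5 = 5/23 ≈ 0.217 in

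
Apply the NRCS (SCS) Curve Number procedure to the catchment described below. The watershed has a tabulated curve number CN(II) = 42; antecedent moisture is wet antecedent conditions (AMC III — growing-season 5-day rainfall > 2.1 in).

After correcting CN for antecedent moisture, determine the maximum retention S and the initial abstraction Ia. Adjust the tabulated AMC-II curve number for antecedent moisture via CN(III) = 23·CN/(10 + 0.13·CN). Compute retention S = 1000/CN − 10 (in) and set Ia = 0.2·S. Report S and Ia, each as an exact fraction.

S = 2900/483 in ≈ 6.004 in; Ia = 580/483 in ≈ 1.201 in

CN(III) from CN(II)=42: (23·42)/(10 + 0.13·42) = 48300/773 ≈ 62.484
Max retention: S = 1000/(48300/773) − 10 = 2900/483 in (≈ 6.004 in)
Initial abstraction Ia = S/5 = (2900/483)/5 = 580/483 ≈ 1.201 in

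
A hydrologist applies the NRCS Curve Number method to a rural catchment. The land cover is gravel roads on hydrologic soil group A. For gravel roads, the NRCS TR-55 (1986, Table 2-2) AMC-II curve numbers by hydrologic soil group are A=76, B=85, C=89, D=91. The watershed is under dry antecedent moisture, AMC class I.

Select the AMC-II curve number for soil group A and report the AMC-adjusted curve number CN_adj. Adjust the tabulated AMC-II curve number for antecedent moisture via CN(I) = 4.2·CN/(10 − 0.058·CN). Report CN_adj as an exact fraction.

NRCS table: gravel roads, soil group A → CN(II) = 76
Adjust CN=76 to AMC I: 4.2·76/(10 − 0.058·76) → (1596/5) ÷ (699/125) = 13300/233 ≈ 57.082

CN_adj = 13300/233 ≈ 57.082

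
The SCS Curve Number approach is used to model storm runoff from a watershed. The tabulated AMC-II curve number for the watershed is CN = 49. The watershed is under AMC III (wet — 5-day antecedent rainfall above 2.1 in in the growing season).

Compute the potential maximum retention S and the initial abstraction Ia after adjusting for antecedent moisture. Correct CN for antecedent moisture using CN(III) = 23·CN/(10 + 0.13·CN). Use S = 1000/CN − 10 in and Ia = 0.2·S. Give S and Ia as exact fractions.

Wet (AMC III): CN(III) = 23·49/(10 + 0.13·49) = 1127/(1637/100) = 112700/1637 ≈ 68.845
Max retention: S = 1000/(112700/1637) − 10 = 5100/1127 in (≈ 4.525 in)
Ia = 0.2·(5100/1127) = 1020/1127 in ≈ 0.905 in

S = 5100/1127 in ≈ 4.525 in; Ia = 1020/1127 in ≈ 0.905 in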